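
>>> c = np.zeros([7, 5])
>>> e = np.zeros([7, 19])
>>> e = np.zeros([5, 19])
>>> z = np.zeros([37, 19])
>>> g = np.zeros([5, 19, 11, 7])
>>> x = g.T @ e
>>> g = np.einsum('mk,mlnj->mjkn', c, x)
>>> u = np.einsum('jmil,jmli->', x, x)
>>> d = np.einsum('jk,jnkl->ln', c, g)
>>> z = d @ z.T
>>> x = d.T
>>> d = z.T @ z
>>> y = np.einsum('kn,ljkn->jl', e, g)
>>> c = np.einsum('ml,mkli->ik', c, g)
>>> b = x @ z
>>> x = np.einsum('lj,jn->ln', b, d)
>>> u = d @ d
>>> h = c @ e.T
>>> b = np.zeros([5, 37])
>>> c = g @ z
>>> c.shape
(7, 19, 5, 37)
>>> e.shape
(5, 19)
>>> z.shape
(19, 37)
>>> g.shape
(7, 19, 5, 19)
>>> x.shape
(19, 37)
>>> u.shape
(37, 37)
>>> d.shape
(37, 37)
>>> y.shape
(19, 7)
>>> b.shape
(5, 37)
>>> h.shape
(19, 5)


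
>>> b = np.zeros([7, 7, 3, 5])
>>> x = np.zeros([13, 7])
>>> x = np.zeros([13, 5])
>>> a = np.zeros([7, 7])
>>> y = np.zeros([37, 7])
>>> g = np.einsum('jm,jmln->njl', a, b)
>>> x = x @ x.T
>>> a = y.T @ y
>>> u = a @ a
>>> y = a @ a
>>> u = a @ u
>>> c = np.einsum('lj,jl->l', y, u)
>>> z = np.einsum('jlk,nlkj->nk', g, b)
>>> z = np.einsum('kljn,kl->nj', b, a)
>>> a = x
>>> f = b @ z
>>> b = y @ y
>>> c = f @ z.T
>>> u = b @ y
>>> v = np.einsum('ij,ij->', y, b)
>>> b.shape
(7, 7)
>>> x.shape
(13, 13)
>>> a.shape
(13, 13)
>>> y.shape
(7, 7)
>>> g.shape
(5, 7, 3)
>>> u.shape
(7, 7)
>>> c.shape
(7, 7, 3, 5)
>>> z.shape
(5, 3)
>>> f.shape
(7, 7, 3, 3)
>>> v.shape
()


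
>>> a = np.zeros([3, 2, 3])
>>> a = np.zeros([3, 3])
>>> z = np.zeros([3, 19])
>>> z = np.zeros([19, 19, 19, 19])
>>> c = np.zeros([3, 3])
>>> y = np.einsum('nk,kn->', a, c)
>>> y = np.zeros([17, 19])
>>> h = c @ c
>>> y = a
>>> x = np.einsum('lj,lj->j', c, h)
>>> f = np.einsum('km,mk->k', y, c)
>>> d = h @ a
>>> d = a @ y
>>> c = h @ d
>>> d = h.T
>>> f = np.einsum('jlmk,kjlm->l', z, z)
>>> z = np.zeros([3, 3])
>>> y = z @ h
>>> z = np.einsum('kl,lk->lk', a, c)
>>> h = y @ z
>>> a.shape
(3, 3)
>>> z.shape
(3, 3)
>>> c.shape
(3, 3)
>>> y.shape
(3, 3)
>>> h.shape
(3, 3)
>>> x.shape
(3,)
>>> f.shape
(19,)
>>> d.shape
(3, 3)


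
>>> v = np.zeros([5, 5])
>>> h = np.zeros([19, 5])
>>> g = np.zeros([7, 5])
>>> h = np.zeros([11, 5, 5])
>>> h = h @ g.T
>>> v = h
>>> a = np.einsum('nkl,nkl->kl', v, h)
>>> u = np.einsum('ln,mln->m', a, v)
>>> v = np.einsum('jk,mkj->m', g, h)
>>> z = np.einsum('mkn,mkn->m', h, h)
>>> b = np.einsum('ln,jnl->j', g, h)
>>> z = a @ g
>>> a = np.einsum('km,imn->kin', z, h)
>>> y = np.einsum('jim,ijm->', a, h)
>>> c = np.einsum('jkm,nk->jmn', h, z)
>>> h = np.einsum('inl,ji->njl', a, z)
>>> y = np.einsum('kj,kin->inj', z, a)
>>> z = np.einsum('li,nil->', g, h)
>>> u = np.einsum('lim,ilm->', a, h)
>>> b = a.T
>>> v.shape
(11,)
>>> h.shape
(11, 5, 7)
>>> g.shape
(7, 5)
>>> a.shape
(5, 11, 7)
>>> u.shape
()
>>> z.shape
()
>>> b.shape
(7, 11, 5)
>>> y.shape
(11, 7, 5)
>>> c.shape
(11, 7, 5)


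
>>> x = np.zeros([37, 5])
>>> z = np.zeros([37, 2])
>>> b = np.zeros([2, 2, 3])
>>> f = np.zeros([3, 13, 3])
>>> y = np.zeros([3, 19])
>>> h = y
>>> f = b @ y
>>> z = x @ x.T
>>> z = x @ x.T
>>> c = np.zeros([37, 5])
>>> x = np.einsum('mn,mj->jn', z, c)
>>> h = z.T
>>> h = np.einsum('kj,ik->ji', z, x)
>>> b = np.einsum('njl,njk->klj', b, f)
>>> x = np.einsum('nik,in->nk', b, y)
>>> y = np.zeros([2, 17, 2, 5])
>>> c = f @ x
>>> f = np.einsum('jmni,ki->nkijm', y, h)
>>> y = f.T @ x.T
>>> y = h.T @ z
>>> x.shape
(19, 2)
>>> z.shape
(37, 37)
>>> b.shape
(19, 3, 2)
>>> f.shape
(2, 37, 5, 2, 17)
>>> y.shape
(5, 37)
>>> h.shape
(37, 5)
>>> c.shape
(2, 2, 2)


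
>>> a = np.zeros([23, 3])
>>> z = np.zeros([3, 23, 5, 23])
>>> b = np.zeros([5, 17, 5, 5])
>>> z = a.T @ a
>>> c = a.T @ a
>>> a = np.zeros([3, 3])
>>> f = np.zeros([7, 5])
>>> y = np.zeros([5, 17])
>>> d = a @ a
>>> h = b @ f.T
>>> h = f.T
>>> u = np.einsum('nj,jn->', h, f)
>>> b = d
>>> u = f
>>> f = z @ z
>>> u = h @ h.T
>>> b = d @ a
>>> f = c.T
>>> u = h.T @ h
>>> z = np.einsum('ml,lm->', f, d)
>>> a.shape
(3, 3)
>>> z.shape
()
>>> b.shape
(3, 3)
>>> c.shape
(3, 3)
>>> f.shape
(3, 3)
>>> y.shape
(5, 17)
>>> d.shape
(3, 3)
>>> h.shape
(5, 7)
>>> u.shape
(7, 7)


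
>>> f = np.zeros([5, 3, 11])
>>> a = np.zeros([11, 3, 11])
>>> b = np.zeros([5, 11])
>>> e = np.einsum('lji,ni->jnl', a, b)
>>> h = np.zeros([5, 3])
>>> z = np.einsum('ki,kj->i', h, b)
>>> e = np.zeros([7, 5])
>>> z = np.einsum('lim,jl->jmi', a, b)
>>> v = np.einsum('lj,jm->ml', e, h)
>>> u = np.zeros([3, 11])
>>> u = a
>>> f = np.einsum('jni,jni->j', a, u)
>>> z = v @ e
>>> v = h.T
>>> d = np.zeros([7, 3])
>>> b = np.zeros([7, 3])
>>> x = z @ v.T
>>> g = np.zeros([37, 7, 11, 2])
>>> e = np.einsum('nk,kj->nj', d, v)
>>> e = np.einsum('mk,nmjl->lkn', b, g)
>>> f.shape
(11,)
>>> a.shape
(11, 3, 11)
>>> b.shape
(7, 3)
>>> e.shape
(2, 3, 37)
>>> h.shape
(5, 3)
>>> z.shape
(3, 5)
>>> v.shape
(3, 5)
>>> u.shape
(11, 3, 11)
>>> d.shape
(7, 3)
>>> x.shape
(3, 3)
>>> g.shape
(37, 7, 11, 2)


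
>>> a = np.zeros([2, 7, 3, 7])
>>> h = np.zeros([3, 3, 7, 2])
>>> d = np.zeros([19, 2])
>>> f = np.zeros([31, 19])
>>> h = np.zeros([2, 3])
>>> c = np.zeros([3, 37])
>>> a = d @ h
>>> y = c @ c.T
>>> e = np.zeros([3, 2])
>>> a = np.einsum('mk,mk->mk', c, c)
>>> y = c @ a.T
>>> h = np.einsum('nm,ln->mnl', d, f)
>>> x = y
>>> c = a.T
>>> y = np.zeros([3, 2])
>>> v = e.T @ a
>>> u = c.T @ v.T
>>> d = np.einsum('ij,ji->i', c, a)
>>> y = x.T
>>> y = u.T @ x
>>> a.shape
(3, 37)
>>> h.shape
(2, 19, 31)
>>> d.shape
(37,)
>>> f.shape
(31, 19)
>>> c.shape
(37, 3)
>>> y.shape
(2, 3)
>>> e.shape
(3, 2)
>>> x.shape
(3, 3)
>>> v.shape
(2, 37)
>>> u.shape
(3, 2)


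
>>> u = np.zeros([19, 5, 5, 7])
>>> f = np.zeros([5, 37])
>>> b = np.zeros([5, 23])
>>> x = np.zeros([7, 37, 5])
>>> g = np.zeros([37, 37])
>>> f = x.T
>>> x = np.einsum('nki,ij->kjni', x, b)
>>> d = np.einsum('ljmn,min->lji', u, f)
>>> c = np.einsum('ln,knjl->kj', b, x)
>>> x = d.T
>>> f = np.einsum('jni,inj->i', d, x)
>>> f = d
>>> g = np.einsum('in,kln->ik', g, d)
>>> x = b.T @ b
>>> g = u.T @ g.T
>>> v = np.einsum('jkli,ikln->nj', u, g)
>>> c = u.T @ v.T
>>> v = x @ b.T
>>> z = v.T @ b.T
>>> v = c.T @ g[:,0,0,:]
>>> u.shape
(19, 5, 5, 7)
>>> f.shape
(19, 5, 37)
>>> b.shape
(5, 23)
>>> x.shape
(23, 23)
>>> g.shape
(7, 5, 5, 37)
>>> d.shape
(19, 5, 37)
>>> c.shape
(7, 5, 5, 37)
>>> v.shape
(37, 5, 5, 37)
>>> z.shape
(5, 5)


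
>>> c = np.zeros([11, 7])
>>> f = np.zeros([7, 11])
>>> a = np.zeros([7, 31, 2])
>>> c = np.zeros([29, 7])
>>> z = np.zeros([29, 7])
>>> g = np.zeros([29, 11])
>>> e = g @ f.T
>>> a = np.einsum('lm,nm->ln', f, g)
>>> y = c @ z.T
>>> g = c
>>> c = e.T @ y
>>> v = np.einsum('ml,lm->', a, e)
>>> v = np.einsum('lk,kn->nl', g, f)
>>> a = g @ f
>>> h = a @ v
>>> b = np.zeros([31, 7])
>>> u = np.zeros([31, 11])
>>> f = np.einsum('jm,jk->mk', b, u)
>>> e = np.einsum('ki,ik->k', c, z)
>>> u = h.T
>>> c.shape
(7, 29)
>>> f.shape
(7, 11)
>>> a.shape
(29, 11)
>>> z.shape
(29, 7)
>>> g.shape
(29, 7)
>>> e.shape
(7,)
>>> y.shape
(29, 29)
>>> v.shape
(11, 29)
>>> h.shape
(29, 29)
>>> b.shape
(31, 7)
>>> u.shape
(29, 29)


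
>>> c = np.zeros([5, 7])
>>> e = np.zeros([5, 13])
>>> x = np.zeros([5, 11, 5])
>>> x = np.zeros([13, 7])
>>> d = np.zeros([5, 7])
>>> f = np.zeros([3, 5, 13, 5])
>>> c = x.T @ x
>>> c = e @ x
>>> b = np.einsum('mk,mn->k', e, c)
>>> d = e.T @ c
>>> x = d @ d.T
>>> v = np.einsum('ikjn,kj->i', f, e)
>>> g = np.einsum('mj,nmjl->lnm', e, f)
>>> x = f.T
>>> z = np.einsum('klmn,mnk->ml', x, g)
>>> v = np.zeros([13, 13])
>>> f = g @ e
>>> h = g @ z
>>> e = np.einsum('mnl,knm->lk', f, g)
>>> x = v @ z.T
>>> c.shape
(5, 7)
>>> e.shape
(13, 5)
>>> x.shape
(13, 5)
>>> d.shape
(13, 7)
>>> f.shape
(5, 3, 13)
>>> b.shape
(13,)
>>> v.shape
(13, 13)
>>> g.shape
(5, 3, 5)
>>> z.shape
(5, 13)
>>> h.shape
(5, 3, 13)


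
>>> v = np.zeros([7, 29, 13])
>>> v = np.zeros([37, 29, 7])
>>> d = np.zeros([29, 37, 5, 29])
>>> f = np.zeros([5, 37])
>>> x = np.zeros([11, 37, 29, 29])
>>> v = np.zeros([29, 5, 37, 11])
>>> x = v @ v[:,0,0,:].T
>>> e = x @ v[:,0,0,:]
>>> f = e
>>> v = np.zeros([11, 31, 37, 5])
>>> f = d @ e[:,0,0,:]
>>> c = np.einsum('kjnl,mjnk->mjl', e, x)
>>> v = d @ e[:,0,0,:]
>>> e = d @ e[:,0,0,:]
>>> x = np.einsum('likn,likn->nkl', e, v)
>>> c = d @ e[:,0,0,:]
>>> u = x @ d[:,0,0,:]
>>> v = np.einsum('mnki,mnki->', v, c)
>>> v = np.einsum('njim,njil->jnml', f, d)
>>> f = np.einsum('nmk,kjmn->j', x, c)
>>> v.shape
(37, 29, 11, 29)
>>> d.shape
(29, 37, 5, 29)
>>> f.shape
(37,)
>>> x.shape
(11, 5, 29)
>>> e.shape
(29, 37, 5, 11)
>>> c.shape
(29, 37, 5, 11)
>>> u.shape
(11, 5, 29)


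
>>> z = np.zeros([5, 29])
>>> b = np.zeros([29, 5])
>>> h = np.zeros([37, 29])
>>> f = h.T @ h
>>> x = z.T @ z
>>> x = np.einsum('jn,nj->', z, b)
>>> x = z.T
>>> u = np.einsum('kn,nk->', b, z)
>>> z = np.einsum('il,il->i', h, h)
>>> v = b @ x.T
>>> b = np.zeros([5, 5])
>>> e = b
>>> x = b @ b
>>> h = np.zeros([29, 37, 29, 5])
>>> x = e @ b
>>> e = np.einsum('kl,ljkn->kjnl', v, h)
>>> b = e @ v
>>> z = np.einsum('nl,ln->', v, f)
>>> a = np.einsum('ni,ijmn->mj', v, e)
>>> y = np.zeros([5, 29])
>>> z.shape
()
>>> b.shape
(29, 37, 5, 29)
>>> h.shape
(29, 37, 29, 5)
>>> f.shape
(29, 29)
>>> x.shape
(5, 5)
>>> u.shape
()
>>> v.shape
(29, 29)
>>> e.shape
(29, 37, 5, 29)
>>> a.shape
(5, 37)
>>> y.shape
(5, 29)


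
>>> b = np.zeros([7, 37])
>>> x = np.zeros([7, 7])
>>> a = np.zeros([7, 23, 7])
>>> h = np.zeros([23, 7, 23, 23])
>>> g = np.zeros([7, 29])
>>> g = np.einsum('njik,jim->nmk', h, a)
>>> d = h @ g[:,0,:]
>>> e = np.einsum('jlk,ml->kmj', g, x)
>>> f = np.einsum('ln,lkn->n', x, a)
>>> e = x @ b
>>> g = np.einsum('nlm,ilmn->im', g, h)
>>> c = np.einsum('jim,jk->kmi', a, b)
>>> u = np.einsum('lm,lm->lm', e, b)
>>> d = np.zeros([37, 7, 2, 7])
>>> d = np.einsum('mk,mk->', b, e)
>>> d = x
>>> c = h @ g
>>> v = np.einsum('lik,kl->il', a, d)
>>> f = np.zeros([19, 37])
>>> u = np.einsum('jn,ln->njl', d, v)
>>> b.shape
(7, 37)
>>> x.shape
(7, 7)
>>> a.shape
(7, 23, 7)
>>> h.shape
(23, 7, 23, 23)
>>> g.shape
(23, 23)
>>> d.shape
(7, 7)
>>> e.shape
(7, 37)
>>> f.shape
(19, 37)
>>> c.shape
(23, 7, 23, 23)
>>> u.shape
(7, 7, 23)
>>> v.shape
(23, 7)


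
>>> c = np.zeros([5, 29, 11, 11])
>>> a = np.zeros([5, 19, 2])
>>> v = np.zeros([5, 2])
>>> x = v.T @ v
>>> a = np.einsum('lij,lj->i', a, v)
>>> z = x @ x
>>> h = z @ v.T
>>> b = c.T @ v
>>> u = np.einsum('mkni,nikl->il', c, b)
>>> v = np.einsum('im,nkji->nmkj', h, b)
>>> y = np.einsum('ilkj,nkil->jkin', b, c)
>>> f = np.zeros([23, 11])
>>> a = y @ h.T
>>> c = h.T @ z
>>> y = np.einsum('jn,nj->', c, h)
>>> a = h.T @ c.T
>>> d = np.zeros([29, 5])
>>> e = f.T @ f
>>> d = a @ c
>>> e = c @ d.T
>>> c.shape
(5, 2)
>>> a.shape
(5, 5)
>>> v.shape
(11, 5, 11, 29)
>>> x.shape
(2, 2)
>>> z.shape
(2, 2)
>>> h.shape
(2, 5)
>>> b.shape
(11, 11, 29, 2)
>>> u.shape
(11, 2)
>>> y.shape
()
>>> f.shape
(23, 11)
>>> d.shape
(5, 2)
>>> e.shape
(5, 5)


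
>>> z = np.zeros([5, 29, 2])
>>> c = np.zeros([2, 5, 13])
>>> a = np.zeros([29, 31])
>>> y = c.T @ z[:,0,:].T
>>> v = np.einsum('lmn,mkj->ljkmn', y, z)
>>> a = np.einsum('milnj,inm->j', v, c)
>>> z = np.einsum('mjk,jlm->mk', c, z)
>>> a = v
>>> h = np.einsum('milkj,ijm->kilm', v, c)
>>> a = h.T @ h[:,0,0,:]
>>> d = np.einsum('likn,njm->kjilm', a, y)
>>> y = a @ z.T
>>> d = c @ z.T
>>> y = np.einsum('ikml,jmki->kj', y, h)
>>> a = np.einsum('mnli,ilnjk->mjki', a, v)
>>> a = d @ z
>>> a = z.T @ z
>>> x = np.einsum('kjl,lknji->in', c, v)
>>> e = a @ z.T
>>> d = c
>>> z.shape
(2, 13)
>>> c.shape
(2, 5, 13)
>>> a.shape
(13, 13)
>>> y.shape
(29, 5)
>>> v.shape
(13, 2, 29, 5, 5)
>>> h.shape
(5, 2, 29, 13)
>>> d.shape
(2, 5, 13)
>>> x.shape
(5, 29)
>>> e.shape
(13, 2)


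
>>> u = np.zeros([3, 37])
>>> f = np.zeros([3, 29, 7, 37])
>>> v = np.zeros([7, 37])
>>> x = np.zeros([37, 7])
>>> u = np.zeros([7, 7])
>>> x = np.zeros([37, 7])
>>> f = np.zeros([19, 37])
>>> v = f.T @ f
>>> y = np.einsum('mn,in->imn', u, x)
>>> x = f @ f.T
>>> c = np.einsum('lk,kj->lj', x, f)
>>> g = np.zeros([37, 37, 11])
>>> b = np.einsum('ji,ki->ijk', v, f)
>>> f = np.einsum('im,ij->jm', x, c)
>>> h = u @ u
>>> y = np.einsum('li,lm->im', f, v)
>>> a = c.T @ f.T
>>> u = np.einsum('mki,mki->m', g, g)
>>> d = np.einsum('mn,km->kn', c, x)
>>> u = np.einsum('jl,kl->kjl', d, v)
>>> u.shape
(37, 19, 37)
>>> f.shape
(37, 19)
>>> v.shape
(37, 37)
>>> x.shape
(19, 19)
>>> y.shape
(19, 37)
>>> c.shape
(19, 37)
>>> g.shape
(37, 37, 11)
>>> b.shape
(37, 37, 19)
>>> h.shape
(7, 7)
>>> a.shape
(37, 37)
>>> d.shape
(19, 37)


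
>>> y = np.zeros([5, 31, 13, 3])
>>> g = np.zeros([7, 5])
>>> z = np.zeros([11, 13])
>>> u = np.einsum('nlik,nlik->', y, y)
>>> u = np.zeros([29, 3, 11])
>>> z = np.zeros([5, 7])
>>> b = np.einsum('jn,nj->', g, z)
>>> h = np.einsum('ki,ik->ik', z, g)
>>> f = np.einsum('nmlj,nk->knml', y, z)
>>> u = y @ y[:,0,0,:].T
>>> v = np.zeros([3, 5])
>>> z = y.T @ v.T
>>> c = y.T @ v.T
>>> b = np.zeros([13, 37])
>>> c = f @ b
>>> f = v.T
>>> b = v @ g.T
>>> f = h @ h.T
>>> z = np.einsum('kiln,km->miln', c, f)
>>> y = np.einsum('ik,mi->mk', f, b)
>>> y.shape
(3, 7)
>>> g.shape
(7, 5)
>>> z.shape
(7, 5, 31, 37)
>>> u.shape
(5, 31, 13, 5)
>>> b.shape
(3, 7)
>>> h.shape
(7, 5)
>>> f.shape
(7, 7)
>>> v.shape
(3, 5)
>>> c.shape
(7, 5, 31, 37)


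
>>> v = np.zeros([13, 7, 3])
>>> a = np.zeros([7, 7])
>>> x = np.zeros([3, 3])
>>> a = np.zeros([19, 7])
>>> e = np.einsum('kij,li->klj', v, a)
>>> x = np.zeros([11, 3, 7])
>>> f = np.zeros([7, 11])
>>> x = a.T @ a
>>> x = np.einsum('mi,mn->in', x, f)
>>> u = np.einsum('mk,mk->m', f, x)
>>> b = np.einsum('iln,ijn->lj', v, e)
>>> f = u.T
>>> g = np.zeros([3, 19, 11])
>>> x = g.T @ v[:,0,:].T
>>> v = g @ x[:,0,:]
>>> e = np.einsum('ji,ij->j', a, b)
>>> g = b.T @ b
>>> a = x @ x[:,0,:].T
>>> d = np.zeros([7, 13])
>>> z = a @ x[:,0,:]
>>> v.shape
(3, 19, 13)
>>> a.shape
(11, 19, 11)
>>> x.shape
(11, 19, 13)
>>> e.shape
(19,)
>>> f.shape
(7,)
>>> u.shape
(7,)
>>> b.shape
(7, 19)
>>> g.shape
(19, 19)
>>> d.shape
(7, 13)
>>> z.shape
(11, 19, 13)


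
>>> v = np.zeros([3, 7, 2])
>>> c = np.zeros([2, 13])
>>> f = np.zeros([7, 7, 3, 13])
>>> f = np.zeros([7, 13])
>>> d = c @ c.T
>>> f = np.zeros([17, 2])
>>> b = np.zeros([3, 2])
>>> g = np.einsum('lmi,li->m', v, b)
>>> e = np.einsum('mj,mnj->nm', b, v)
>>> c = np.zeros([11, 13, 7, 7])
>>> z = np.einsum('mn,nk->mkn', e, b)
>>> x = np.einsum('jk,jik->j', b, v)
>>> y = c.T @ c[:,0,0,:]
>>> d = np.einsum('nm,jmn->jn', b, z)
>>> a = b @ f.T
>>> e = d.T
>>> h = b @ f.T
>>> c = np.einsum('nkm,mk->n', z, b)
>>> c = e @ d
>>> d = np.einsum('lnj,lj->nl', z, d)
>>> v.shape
(3, 7, 2)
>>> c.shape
(3, 3)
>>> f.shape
(17, 2)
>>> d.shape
(2, 7)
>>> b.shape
(3, 2)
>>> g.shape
(7,)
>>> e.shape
(3, 7)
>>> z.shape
(7, 2, 3)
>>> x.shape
(3,)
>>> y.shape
(7, 7, 13, 7)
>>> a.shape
(3, 17)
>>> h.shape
(3, 17)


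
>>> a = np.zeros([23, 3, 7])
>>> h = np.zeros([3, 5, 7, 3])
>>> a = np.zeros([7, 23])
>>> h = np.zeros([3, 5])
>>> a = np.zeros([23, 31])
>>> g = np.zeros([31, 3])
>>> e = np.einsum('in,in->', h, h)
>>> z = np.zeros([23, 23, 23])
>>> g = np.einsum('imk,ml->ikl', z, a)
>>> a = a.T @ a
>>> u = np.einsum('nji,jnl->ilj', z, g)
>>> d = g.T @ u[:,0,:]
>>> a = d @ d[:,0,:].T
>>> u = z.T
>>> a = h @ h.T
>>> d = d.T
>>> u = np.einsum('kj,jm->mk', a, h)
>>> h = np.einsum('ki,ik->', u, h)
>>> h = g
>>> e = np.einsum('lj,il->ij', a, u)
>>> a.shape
(3, 3)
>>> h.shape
(23, 23, 31)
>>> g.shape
(23, 23, 31)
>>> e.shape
(5, 3)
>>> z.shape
(23, 23, 23)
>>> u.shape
(5, 3)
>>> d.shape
(23, 23, 31)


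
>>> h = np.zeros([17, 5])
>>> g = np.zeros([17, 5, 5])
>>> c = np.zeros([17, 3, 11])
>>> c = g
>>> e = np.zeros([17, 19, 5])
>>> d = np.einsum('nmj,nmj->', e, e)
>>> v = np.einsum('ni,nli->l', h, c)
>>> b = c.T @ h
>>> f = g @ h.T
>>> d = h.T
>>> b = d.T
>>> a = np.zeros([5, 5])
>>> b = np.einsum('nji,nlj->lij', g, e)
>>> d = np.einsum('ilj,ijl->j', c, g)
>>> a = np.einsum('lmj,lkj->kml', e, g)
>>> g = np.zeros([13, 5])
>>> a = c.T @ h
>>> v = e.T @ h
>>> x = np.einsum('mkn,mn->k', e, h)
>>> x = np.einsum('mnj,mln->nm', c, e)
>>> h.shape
(17, 5)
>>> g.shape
(13, 5)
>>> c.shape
(17, 5, 5)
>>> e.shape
(17, 19, 5)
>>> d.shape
(5,)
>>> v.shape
(5, 19, 5)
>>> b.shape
(19, 5, 5)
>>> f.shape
(17, 5, 17)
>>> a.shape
(5, 5, 5)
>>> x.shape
(5, 17)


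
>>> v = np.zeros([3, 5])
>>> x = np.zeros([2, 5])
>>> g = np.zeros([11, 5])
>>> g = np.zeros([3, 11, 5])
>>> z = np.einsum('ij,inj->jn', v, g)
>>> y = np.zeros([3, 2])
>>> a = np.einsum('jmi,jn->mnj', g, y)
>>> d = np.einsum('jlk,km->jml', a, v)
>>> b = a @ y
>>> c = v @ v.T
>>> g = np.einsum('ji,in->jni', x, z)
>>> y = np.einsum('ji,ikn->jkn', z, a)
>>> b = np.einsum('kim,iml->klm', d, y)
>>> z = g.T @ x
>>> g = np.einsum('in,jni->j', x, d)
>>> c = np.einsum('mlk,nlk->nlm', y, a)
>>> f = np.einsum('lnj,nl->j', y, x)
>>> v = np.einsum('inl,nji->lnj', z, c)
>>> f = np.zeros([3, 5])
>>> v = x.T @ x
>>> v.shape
(5, 5)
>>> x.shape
(2, 5)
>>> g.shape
(11,)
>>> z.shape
(5, 11, 5)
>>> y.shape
(5, 2, 3)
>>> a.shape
(11, 2, 3)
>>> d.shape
(11, 5, 2)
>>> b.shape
(11, 3, 2)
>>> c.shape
(11, 2, 5)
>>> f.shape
(3, 5)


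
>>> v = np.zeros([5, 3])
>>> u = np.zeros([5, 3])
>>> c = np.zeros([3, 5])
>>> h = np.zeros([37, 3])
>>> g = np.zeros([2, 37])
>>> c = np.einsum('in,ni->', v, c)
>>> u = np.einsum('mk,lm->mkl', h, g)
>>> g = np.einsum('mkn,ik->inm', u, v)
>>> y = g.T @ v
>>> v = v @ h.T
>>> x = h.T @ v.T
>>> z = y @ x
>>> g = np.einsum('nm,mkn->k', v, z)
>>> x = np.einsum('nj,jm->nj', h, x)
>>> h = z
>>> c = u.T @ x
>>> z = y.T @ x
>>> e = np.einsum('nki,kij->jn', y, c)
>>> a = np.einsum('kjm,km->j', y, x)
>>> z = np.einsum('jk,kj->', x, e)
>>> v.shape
(5, 37)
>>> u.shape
(37, 3, 2)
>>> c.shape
(2, 3, 3)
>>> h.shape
(37, 2, 5)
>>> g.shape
(2,)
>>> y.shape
(37, 2, 3)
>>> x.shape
(37, 3)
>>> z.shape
()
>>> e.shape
(3, 37)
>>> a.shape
(2,)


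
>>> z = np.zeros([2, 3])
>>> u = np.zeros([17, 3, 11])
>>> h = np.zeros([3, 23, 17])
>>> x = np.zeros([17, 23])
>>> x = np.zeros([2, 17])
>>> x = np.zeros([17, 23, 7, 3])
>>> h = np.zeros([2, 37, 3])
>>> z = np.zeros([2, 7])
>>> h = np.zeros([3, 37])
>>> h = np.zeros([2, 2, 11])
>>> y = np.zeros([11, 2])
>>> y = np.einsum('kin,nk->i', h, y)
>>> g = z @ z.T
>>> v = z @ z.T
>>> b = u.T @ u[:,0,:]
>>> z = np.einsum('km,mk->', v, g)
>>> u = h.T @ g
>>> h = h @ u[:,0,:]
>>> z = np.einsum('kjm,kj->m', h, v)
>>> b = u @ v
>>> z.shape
(2,)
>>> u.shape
(11, 2, 2)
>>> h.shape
(2, 2, 2)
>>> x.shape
(17, 23, 7, 3)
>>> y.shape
(2,)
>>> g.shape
(2, 2)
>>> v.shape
(2, 2)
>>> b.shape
(11, 2, 2)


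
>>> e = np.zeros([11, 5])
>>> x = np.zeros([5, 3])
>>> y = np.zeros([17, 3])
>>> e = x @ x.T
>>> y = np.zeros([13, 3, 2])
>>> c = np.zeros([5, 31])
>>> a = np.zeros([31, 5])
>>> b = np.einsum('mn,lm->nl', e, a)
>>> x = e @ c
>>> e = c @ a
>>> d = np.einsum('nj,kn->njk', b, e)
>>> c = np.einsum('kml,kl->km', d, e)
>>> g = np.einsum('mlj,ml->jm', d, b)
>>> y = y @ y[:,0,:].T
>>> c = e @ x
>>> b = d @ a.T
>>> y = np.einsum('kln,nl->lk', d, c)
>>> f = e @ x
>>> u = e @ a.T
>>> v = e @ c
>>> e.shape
(5, 5)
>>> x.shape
(5, 31)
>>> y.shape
(31, 5)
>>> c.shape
(5, 31)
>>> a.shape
(31, 5)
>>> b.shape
(5, 31, 31)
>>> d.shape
(5, 31, 5)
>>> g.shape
(5, 5)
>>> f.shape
(5, 31)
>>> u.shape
(5, 31)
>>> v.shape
(5, 31)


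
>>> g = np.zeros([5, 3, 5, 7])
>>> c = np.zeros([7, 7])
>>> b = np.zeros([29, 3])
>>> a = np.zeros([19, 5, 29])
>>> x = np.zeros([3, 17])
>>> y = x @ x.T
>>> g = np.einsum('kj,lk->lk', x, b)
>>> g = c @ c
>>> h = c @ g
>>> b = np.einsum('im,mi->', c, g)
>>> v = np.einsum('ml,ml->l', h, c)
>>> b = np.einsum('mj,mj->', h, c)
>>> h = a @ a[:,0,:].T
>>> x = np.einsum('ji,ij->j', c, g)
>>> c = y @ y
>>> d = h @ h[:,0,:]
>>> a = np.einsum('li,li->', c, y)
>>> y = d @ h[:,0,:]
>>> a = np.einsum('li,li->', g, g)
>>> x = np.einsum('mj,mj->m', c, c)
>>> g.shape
(7, 7)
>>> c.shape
(3, 3)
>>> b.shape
()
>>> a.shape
()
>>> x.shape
(3,)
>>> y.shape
(19, 5, 19)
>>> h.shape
(19, 5, 19)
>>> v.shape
(7,)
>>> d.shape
(19, 5, 19)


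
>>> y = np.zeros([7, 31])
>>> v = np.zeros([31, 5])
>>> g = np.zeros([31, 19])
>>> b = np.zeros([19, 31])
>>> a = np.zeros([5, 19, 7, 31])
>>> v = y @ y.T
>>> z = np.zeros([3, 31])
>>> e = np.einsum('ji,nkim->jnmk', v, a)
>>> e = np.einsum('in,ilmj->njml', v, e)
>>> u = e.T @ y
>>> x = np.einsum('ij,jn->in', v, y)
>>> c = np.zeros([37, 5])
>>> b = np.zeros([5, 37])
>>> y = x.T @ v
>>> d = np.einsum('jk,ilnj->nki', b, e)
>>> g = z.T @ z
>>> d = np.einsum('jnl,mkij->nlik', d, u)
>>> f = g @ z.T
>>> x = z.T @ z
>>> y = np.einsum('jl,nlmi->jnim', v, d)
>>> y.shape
(7, 37, 31, 19)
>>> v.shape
(7, 7)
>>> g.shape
(31, 31)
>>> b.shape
(5, 37)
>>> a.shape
(5, 19, 7, 31)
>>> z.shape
(3, 31)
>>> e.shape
(7, 19, 31, 5)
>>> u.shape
(5, 31, 19, 31)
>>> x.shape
(31, 31)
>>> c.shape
(37, 5)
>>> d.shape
(37, 7, 19, 31)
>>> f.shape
(31, 3)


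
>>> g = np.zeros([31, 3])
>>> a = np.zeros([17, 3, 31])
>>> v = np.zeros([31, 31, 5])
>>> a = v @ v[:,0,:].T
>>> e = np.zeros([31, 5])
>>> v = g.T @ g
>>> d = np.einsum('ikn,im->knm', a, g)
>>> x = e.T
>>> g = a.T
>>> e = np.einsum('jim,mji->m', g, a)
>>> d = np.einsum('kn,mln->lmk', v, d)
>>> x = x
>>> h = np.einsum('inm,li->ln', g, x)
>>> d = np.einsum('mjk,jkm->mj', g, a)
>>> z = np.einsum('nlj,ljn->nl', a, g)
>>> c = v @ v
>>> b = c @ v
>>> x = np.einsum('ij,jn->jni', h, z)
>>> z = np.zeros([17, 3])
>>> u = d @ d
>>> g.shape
(31, 31, 31)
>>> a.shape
(31, 31, 31)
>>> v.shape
(3, 3)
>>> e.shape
(31,)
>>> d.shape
(31, 31)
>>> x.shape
(31, 31, 5)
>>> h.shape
(5, 31)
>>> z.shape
(17, 3)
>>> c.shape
(3, 3)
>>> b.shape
(3, 3)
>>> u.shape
(31, 31)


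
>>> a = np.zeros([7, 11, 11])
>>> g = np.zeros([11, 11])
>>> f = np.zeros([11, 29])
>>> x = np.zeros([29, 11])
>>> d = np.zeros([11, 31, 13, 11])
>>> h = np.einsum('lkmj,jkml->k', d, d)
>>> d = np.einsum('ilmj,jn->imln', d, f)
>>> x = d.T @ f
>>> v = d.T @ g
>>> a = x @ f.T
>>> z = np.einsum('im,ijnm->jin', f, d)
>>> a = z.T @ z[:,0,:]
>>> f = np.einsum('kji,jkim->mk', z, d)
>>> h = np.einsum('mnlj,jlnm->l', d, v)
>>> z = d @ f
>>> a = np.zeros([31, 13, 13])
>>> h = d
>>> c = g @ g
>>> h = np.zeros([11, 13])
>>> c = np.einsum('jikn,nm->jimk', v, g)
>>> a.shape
(31, 13, 13)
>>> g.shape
(11, 11)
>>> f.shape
(29, 13)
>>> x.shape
(29, 31, 13, 29)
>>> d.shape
(11, 13, 31, 29)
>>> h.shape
(11, 13)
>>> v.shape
(29, 31, 13, 11)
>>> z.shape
(11, 13, 31, 13)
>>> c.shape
(29, 31, 11, 13)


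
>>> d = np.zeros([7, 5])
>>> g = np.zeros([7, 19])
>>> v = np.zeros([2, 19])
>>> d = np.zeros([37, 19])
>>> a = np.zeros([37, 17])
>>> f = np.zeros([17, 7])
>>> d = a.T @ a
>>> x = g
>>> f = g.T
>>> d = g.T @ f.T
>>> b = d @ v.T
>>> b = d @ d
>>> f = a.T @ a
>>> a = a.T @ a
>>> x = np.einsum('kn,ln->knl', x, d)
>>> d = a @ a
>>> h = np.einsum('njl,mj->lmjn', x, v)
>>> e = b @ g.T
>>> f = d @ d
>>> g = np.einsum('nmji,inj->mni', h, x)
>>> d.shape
(17, 17)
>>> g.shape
(2, 19, 7)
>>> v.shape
(2, 19)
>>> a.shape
(17, 17)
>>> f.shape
(17, 17)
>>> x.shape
(7, 19, 19)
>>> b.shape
(19, 19)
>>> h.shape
(19, 2, 19, 7)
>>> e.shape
(19, 7)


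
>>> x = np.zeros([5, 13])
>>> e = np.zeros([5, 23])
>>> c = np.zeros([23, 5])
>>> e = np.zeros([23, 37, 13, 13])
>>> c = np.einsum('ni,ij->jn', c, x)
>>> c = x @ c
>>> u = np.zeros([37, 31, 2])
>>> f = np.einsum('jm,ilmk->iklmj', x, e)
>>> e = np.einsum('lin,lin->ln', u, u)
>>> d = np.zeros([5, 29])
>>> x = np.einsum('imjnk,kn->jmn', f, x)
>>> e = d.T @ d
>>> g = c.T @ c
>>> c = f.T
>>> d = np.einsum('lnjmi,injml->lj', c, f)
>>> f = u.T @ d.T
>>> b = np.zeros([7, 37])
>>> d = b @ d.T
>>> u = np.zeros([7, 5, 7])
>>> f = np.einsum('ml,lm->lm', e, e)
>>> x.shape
(37, 13, 13)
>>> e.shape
(29, 29)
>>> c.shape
(5, 13, 37, 13, 23)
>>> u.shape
(7, 5, 7)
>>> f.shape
(29, 29)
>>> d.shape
(7, 5)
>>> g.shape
(23, 23)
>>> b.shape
(7, 37)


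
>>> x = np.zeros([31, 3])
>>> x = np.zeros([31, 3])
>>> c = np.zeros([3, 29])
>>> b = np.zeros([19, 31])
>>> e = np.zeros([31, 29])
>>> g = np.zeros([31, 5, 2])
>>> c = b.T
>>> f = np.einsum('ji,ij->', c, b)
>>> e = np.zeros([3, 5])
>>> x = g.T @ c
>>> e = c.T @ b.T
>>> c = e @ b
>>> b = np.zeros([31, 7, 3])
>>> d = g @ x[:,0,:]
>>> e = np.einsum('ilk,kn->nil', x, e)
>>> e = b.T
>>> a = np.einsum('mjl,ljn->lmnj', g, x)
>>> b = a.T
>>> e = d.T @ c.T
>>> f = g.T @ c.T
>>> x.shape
(2, 5, 19)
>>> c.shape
(19, 31)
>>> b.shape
(5, 19, 31, 2)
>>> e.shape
(19, 5, 19)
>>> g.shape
(31, 5, 2)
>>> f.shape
(2, 5, 19)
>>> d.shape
(31, 5, 19)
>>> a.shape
(2, 31, 19, 5)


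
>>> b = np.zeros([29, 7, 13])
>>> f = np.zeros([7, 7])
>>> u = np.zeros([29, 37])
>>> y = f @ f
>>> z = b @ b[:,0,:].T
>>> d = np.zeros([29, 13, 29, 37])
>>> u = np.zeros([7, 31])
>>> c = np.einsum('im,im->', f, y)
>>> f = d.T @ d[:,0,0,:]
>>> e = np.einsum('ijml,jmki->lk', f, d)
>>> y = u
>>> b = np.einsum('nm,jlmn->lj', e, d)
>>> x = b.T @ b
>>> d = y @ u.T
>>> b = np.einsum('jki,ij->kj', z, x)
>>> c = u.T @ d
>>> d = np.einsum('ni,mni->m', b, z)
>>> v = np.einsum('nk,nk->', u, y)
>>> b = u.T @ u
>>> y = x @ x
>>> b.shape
(31, 31)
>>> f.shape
(37, 29, 13, 37)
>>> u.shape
(7, 31)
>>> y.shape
(29, 29)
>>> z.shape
(29, 7, 29)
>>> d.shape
(29,)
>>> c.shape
(31, 7)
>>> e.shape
(37, 29)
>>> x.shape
(29, 29)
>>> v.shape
()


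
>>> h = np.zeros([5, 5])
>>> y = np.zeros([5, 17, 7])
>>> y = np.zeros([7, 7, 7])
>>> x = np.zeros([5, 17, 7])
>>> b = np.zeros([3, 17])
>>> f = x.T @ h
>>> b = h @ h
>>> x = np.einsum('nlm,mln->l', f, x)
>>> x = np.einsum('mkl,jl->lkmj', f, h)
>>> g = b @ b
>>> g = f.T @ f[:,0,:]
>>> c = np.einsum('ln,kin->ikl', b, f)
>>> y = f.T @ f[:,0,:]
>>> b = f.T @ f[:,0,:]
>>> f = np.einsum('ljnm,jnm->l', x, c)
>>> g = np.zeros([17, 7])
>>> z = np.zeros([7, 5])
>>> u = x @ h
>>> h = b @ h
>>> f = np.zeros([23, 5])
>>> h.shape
(5, 17, 5)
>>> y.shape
(5, 17, 5)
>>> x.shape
(5, 17, 7, 5)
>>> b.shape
(5, 17, 5)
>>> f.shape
(23, 5)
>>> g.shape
(17, 7)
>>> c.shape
(17, 7, 5)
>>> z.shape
(7, 5)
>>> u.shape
(5, 17, 7, 5)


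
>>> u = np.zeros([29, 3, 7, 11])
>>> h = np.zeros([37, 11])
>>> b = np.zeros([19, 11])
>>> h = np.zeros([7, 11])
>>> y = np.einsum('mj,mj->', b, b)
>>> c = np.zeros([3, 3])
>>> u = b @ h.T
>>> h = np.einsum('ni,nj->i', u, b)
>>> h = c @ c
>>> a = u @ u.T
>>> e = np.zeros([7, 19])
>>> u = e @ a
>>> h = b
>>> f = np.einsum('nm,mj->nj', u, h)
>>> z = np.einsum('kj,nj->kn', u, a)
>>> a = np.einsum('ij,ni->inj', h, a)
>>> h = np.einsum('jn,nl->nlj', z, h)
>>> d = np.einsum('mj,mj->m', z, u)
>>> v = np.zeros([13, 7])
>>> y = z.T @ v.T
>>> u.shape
(7, 19)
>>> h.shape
(19, 11, 7)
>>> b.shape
(19, 11)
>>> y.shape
(19, 13)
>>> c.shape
(3, 3)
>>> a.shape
(19, 19, 11)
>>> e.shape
(7, 19)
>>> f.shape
(7, 11)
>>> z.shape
(7, 19)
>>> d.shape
(7,)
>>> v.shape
(13, 7)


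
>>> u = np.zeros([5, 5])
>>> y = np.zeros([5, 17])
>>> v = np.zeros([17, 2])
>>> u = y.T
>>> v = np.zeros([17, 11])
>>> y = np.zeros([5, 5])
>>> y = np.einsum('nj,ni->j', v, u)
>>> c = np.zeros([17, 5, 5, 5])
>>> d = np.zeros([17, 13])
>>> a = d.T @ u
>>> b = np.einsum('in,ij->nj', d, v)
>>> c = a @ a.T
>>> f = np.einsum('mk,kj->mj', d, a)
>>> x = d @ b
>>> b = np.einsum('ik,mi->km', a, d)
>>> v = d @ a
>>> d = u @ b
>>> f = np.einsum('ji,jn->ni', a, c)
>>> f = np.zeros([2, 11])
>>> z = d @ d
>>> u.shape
(17, 5)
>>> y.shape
(11,)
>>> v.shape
(17, 5)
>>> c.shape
(13, 13)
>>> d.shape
(17, 17)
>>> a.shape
(13, 5)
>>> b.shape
(5, 17)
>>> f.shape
(2, 11)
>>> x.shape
(17, 11)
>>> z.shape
(17, 17)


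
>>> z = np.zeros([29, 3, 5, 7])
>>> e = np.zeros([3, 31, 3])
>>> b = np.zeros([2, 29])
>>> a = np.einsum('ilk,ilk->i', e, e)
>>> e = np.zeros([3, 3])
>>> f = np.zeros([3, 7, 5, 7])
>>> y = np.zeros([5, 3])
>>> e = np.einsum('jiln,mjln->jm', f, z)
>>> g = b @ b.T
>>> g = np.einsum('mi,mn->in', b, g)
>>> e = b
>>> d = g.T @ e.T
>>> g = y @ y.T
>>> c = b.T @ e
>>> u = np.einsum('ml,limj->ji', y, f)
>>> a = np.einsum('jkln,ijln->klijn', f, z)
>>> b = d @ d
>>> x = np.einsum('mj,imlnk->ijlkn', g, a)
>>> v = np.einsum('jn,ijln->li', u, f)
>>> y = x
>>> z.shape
(29, 3, 5, 7)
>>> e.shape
(2, 29)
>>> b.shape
(2, 2)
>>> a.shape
(7, 5, 29, 3, 7)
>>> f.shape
(3, 7, 5, 7)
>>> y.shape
(7, 5, 29, 7, 3)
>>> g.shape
(5, 5)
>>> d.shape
(2, 2)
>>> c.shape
(29, 29)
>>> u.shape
(7, 7)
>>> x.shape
(7, 5, 29, 7, 3)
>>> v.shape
(5, 3)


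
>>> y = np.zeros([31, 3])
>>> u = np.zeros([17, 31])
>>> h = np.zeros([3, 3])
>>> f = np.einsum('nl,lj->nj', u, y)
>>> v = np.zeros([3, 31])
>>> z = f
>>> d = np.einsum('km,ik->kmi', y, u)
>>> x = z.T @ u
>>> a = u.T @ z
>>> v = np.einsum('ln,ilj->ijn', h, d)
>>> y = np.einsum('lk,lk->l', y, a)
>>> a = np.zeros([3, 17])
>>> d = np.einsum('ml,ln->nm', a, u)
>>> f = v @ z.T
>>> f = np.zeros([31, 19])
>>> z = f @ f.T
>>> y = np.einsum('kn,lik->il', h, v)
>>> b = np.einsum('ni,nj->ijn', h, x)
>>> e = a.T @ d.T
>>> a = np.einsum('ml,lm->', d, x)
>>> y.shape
(17, 31)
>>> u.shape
(17, 31)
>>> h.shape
(3, 3)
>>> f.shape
(31, 19)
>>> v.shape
(31, 17, 3)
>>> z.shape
(31, 31)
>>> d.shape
(31, 3)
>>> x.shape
(3, 31)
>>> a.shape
()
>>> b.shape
(3, 31, 3)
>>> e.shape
(17, 31)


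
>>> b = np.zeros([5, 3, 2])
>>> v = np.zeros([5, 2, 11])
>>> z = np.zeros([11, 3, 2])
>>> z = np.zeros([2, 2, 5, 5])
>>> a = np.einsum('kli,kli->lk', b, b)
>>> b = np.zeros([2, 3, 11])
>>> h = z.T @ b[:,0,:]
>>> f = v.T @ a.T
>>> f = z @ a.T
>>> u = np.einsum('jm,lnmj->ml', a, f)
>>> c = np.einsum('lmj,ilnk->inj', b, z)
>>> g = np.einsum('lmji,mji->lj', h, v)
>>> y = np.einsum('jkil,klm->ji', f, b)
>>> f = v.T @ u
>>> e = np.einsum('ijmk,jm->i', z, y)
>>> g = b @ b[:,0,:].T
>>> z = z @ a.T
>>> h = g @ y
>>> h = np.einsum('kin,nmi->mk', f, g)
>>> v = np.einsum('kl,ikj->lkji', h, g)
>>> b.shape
(2, 3, 11)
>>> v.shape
(11, 3, 2, 2)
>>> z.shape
(2, 2, 5, 3)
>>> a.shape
(3, 5)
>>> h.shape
(3, 11)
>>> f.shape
(11, 2, 2)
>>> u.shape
(5, 2)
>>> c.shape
(2, 5, 11)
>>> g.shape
(2, 3, 2)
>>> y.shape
(2, 5)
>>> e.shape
(2,)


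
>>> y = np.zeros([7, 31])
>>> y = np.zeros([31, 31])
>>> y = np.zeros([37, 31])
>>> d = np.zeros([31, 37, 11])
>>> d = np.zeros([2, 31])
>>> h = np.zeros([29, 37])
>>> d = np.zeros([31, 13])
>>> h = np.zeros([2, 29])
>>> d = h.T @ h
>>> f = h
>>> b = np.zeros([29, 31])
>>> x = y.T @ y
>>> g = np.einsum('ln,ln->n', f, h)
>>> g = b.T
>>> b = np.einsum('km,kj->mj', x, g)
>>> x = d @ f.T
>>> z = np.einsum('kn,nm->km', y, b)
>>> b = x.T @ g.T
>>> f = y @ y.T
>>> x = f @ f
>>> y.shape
(37, 31)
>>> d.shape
(29, 29)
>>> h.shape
(2, 29)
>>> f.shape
(37, 37)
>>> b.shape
(2, 31)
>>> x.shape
(37, 37)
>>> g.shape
(31, 29)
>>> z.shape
(37, 29)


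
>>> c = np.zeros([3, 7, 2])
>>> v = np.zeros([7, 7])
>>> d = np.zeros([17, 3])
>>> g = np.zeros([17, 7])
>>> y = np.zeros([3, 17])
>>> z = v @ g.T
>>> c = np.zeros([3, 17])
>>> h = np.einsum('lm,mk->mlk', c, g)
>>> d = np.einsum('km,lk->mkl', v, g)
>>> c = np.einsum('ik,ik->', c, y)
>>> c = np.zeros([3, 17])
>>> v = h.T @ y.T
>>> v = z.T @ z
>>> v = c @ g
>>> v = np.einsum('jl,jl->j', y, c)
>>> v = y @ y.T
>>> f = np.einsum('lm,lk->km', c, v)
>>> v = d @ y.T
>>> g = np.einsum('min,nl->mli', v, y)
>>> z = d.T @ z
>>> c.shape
(3, 17)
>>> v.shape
(7, 7, 3)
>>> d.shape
(7, 7, 17)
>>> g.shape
(7, 17, 7)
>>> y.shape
(3, 17)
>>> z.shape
(17, 7, 17)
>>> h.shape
(17, 3, 7)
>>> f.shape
(3, 17)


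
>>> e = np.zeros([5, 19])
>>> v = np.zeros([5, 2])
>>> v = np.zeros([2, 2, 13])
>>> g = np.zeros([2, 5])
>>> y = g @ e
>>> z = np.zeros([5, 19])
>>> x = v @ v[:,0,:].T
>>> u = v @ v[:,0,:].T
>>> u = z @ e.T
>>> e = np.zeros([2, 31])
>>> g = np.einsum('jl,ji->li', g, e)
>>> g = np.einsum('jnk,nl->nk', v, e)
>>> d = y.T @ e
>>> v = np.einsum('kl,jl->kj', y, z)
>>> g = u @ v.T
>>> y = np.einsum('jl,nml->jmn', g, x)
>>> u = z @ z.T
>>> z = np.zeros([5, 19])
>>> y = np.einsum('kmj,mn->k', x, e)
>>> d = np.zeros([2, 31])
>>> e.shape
(2, 31)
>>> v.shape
(2, 5)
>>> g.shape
(5, 2)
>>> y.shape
(2,)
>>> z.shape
(5, 19)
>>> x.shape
(2, 2, 2)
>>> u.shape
(5, 5)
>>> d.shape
(2, 31)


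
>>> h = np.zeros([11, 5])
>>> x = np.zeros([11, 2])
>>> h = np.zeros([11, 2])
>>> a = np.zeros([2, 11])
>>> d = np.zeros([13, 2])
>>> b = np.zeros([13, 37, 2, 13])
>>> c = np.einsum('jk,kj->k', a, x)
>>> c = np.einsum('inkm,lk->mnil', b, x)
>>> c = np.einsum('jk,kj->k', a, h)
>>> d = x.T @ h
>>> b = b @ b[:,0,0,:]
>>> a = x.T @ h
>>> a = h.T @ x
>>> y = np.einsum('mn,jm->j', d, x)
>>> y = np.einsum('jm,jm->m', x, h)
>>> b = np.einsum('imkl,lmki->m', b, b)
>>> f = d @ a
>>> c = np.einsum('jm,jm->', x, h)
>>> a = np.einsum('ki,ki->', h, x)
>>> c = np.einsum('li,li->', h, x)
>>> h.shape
(11, 2)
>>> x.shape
(11, 2)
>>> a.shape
()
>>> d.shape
(2, 2)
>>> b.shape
(37,)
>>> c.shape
()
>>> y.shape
(2,)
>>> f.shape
(2, 2)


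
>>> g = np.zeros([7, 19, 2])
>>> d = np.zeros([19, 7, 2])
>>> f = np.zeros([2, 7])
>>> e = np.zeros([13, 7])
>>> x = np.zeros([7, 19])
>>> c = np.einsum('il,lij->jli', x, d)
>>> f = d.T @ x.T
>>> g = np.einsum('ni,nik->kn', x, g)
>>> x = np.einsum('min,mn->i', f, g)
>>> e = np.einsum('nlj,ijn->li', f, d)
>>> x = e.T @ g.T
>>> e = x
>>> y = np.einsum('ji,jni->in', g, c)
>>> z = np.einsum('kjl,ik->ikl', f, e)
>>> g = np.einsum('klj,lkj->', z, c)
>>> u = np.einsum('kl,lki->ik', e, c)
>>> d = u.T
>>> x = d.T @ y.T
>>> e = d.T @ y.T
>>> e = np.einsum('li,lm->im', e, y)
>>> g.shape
()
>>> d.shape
(19, 7)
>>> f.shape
(2, 7, 7)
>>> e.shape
(7, 19)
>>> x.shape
(7, 7)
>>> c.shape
(2, 19, 7)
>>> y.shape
(7, 19)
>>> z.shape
(19, 2, 7)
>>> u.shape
(7, 19)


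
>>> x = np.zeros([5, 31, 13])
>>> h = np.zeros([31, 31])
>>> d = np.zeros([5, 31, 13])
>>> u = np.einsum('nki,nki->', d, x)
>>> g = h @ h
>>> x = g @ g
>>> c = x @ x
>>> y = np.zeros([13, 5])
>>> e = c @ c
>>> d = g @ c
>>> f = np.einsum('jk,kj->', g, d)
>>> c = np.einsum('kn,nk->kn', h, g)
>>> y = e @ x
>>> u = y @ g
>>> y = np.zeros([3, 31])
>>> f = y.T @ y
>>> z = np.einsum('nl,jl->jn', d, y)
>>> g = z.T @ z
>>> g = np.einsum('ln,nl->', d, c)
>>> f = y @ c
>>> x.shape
(31, 31)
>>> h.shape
(31, 31)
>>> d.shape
(31, 31)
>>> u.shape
(31, 31)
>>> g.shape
()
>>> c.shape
(31, 31)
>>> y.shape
(3, 31)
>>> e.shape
(31, 31)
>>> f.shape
(3, 31)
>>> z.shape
(3, 31)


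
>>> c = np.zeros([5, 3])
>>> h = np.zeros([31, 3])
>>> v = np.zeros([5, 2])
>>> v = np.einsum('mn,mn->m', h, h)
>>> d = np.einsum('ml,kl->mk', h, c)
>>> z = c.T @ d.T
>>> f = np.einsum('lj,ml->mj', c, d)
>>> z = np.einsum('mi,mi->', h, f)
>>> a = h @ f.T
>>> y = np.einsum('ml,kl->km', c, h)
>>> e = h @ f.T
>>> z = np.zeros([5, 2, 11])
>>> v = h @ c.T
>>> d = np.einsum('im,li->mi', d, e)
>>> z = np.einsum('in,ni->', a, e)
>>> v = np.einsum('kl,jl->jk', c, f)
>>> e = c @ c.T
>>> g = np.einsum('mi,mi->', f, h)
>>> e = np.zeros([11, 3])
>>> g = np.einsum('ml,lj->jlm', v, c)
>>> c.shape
(5, 3)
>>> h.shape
(31, 3)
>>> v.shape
(31, 5)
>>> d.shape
(5, 31)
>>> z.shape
()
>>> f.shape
(31, 3)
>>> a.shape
(31, 31)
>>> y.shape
(31, 5)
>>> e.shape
(11, 3)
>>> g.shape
(3, 5, 31)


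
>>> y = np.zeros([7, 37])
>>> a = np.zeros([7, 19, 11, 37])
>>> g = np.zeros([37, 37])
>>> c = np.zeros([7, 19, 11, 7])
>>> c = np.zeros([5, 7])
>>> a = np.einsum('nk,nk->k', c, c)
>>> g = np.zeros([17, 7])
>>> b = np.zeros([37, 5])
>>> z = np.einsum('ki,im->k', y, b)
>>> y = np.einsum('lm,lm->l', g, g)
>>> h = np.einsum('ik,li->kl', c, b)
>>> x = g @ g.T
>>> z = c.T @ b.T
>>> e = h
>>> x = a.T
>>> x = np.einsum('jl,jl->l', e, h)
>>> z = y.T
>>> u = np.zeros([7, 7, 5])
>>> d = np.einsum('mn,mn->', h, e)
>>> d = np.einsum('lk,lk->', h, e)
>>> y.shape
(17,)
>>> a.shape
(7,)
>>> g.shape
(17, 7)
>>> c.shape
(5, 7)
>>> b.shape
(37, 5)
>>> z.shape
(17,)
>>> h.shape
(7, 37)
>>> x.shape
(37,)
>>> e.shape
(7, 37)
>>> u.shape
(7, 7, 5)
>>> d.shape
()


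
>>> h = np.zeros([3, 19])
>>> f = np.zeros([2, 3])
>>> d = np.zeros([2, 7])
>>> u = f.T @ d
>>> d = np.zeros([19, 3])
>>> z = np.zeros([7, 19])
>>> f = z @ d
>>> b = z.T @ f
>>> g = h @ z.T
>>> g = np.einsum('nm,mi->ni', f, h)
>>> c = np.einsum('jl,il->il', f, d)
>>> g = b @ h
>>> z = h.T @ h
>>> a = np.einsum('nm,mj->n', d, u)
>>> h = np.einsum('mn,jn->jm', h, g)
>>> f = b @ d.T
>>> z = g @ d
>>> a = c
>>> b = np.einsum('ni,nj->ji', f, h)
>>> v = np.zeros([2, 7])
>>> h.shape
(19, 3)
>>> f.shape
(19, 19)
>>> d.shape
(19, 3)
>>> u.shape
(3, 7)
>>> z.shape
(19, 3)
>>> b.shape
(3, 19)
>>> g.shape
(19, 19)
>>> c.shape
(19, 3)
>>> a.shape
(19, 3)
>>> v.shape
(2, 7)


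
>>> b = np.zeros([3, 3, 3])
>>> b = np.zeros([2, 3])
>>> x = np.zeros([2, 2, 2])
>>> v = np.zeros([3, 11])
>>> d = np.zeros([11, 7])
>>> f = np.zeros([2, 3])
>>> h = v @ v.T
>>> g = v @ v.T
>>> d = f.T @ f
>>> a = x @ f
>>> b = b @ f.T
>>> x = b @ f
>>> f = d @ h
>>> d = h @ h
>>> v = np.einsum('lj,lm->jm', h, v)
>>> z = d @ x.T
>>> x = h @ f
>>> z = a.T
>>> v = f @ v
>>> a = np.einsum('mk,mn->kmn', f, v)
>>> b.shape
(2, 2)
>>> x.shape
(3, 3)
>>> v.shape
(3, 11)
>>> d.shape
(3, 3)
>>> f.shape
(3, 3)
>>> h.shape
(3, 3)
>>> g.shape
(3, 3)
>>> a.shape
(3, 3, 11)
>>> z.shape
(3, 2, 2)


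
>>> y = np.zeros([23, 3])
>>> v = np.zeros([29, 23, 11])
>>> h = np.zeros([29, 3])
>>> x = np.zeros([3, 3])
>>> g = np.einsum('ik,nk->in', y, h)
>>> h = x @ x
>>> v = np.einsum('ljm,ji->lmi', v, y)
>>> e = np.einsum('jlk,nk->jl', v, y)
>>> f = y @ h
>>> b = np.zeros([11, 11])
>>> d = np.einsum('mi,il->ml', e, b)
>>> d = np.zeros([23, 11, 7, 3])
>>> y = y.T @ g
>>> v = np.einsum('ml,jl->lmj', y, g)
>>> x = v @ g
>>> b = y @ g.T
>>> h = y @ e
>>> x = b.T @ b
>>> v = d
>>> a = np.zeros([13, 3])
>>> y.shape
(3, 29)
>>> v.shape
(23, 11, 7, 3)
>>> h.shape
(3, 11)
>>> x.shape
(23, 23)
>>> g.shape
(23, 29)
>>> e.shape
(29, 11)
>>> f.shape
(23, 3)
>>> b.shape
(3, 23)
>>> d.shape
(23, 11, 7, 3)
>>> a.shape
(13, 3)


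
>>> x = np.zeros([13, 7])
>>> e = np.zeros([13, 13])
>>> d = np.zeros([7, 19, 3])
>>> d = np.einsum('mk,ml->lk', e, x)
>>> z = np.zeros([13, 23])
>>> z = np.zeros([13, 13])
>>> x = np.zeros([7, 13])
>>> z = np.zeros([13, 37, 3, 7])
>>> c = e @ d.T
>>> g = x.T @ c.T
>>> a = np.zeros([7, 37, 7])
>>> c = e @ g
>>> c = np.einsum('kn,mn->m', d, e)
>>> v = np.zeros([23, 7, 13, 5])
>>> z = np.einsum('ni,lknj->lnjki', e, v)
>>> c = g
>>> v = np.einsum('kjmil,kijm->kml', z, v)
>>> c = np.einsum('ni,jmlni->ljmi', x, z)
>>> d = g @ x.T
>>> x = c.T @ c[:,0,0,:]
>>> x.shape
(13, 13, 23, 13)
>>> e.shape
(13, 13)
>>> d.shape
(13, 7)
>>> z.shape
(23, 13, 5, 7, 13)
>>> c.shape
(5, 23, 13, 13)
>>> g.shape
(13, 13)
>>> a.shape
(7, 37, 7)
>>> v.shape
(23, 5, 13)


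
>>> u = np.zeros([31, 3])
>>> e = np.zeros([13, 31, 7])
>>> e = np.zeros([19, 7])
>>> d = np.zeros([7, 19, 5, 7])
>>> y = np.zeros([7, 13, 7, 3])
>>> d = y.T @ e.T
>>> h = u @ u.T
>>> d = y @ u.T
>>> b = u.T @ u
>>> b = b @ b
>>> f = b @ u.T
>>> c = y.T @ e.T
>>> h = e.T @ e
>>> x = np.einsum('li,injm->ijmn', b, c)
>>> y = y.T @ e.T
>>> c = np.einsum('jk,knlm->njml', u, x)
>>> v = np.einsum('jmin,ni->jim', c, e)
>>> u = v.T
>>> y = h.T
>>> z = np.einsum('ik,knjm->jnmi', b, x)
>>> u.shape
(31, 7, 13)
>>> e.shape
(19, 7)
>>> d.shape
(7, 13, 7, 31)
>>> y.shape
(7, 7)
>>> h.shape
(7, 7)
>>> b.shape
(3, 3)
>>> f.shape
(3, 31)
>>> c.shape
(13, 31, 7, 19)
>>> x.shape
(3, 13, 19, 7)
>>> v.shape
(13, 7, 31)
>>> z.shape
(19, 13, 7, 3)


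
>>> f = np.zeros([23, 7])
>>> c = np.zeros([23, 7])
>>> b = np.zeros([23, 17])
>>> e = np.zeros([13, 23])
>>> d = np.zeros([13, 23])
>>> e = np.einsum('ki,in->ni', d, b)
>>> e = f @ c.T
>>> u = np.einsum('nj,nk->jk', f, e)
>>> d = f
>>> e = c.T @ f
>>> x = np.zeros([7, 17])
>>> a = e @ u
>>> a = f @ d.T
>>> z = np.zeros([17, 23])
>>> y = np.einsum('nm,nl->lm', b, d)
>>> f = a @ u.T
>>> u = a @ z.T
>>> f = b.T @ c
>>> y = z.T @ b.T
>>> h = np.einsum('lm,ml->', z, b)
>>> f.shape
(17, 7)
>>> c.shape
(23, 7)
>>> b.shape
(23, 17)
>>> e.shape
(7, 7)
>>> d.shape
(23, 7)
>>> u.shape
(23, 17)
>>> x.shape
(7, 17)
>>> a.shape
(23, 23)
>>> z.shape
(17, 23)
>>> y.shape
(23, 23)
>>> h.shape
()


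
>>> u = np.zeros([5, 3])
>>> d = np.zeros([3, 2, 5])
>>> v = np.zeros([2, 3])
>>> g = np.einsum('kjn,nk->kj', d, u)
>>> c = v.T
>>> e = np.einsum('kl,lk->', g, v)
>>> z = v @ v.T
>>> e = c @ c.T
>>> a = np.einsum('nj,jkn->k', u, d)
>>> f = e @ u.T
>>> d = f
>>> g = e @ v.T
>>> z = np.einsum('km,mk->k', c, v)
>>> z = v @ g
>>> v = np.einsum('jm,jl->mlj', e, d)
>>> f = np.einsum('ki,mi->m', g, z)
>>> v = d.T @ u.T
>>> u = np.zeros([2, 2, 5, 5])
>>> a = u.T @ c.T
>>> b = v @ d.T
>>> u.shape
(2, 2, 5, 5)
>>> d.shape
(3, 5)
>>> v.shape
(5, 5)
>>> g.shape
(3, 2)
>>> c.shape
(3, 2)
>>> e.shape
(3, 3)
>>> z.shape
(2, 2)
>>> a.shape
(5, 5, 2, 3)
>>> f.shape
(2,)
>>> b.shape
(5, 3)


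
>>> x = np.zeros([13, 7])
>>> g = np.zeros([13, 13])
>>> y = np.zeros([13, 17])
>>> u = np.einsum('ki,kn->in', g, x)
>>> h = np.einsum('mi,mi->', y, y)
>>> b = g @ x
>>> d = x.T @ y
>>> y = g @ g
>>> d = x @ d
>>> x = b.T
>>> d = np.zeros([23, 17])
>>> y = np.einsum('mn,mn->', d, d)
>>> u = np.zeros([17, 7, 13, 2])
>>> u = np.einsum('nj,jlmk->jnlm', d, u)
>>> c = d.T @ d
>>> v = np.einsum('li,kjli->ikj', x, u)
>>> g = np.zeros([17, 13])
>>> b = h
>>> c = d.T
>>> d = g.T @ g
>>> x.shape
(7, 13)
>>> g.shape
(17, 13)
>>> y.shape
()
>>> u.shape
(17, 23, 7, 13)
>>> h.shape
()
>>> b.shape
()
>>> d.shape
(13, 13)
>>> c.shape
(17, 23)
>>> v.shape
(13, 17, 23)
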